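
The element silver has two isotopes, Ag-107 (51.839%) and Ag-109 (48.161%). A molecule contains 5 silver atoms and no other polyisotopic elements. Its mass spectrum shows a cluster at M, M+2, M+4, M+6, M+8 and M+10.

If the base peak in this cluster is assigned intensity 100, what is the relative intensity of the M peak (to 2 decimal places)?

11.59

Term probabilities: M 0.0374, M+2 0.1739, M+4 0.3231, M+6 0.3002, M+8 0.1394, M+10 0.0259. Base peak = M+4.
P(M+4) = C(5,2) × 0.51839^3 × 0.48161^2 = 10 × 0.13930601 × 0.23194819 = 0.323118 (base)
P(M) = C(5,0) × 0.51839^5 × 0.48161^0 = 1 × 0.03743545 × 1.0000 = 0.037435
Relative intensity = 0.037435 / 0.323118 × 100 = 11.59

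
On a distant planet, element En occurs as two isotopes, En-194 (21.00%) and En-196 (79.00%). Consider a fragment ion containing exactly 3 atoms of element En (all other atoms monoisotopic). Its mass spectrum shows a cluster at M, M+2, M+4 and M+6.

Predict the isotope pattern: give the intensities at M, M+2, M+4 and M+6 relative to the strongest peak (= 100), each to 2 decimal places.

1.88 : 21.20 : 79.75 : 100.00

Each En atom is independently En-194 (p = 0.2100) or En-196 (q = 0.7900); the cluster is the binomial expansion (p + q)^3.
P(M) = 0.2100^3 = 0.009261
P(M+2) = 3 × 0.2100^2 × 0.7900^1 = 0.104517
P(M+4) = 3 × 0.2100^1 × 0.7900^2 = 0.393183
P(M+6) = 0.7900^3 = 0.493039
The M+6 peak is largest (0.493039); scaling to 100 gives 1.88 : 21.20 : 79.75 : 100.00.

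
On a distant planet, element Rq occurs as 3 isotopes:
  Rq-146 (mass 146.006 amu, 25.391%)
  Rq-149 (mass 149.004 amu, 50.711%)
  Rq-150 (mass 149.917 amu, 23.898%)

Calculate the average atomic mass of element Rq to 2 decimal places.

148.46 amu

The abundance-weighted mean is 0.25391 × 146.006 + 0.50711 × 149.004 + 0.23898 × 149.917
= 37.0724 + 75.5614 + 35.8272 = 148.4610 amu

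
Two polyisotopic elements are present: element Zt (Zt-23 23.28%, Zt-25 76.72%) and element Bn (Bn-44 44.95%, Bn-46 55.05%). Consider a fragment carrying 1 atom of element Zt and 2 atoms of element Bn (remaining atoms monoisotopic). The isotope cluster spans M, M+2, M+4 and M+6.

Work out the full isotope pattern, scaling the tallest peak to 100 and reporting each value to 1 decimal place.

Element Zt pattern (n=1): 0.2328 : 0.7672
Element Bn pattern (n=2): 0.20205025 : 0.4948995 : 0.30305025
Convolve the two distributions (both contribute in 2-u steps):
  M: 0.2328×0.20205025 = 0.047037
  M+2: 0.2328×0.4948995 + 0.7672×0.20205025 = 0.270226
  M+4: 0.2328×0.30305025 + 0.7672×0.4948995 = 0.450237
  M+6: 0.7672×0.30305025 = 0.232500
Scale to base peak (0.450237) = 100: 10.4 : 60.0 : 100.0 : 51.6

10.4 : 60.0 : 100.0 : 51.6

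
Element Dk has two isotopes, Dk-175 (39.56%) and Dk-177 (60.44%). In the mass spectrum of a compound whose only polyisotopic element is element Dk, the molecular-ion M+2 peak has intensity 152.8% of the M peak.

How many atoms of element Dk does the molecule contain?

1

With n Dk atoms, P(M+2)/P(M) = C(n,1)·p^(n−1)q / p^n = n·q/p = n · 0.6044/0.3956.
n = 1.528 × 0.3956/0.6044 = 1.00 ≈ 1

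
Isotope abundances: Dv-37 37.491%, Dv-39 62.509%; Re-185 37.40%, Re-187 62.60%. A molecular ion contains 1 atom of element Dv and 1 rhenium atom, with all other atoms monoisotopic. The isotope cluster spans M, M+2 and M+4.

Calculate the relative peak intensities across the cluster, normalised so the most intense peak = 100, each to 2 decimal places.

29.93 : 100.00 : 83.53

Element Dv pattern (n=1): 0.37491 : 0.62509
Rhenium pattern (n=1): 0.3740 : 0.6260
Convolve the two distributions (both contribute in 2-u steps):
  M: 0.37491×0.3740 = 0.140216
  M+2: 0.37491×0.6260 + 0.62509×0.3740 = 0.468477
  M+4: 0.62509×0.6260 = 0.391306
Scale to base peak (0.468477) = 100: 29.93 : 100.00 : 83.53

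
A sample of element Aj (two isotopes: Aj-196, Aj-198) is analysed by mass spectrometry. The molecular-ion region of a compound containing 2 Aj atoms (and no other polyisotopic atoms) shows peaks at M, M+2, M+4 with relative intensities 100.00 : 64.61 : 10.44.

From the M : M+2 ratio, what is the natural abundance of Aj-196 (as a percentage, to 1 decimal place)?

Let p = fractional abundance of Aj-196. I(M+2)/I(M) = [C(2,1)·p^1·(1−p)] / p^2 = 2·(1−p)/p = 64.61/100.00 = 0.6461
(1−p)/p = 0.6461/2 = 0.3231  ⇒  p = 1/(1 + 0.3231) = 0.7558
Aj-196: 75.6%, Aj-198: 24.4%.

75.6%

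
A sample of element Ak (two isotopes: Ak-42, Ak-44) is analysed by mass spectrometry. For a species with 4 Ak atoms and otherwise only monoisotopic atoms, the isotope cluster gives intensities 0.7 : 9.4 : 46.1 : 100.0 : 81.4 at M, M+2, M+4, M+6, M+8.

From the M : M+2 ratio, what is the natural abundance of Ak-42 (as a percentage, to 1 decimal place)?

If p is the fraction of Ak that is Ak-42, then I(M+2)/I(M) = [C(4,1)·p^3·(1−p)] / p^4 = 4·(1−p)/p = 9.4/0.7 = 13.4286
(1−p)/p = 13.4286/4 = 3.3571  ⇒  p = 1/(1 + 3.3571) = 0.2295
Ak-42: 23.0%, Ak-44: 77.0%.

23.0%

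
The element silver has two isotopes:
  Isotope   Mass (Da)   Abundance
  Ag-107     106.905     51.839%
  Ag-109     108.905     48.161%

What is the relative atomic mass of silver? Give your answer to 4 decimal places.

Average mass = Σ (abundance × isotope mass) = 0.51839 × 106.905 + 0.48161 × 108.905
= 55.41848 + 52.44974 = 107.86822 Da

107.8682 Da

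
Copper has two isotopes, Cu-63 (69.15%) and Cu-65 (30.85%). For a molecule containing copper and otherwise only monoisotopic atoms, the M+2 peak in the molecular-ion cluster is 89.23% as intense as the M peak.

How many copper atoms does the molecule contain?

With n Cu atoms, P(M+2)/P(M) = C(n,1)·p^(n−1)q / p^n = n·q/p = n · 0.3085/0.6915.
n = 0.8923 × 0.6915/0.3085 = 2.00 ≈ 2

2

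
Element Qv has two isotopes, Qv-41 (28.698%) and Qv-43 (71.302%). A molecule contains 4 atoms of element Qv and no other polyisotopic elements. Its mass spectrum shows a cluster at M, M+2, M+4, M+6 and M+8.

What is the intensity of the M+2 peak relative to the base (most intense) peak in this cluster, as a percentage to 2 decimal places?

16.20%

(0.28698 + 0.71302)^4 gives M 0.0068, M+2 0.0674, M+4 0.2512, M+6 0.4161, M+8 0.2585; the largest is M+6.
P(M+6) = C(4,3) × 0.28698^1 × 0.71302^3 = 4 × 0.28698 × 0.3624976 = 0.416118 (base)
P(M+2) = C(4,1) × 0.28698^3 × 0.71302^1 = 4 × 0.02363496 × 0.71302 = 0.067409
Relative intensity = 0.067409 / 0.416118 × 100 = 16.20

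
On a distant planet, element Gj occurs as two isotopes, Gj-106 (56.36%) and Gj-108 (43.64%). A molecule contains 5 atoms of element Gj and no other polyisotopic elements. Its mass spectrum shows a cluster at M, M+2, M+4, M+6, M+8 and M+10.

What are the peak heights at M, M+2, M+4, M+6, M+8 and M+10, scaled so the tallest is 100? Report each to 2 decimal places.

16.68 : 64.57 : 100.00 : 77.43 : 29.98 : 4.64

The 5 Gj atoms are independent, so intensities follow the terms of (0.5636 + 0.4364)^5.
P(M) = 0.5636^5 = 0.056866
P(M+2) = 5 × 0.5636^4 × 0.4364^1 = 0.220160
P(M+4) = 10 × 0.5636^3 × 0.4364^2 = 0.340944
P(M+6) = 10 × 0.5636^2 × 0.4364^3 = 0.263995
P(M+8) = 5 × 0.5636^1 × 0.4364^4 = 0.102207
P(M+10) = 0.4364^5 = 0.015828
The M+4 peak is largest (0.340944); scaling to 100 gives 16.68 : 64.57 : 100.00 : 77.43 : 29.98 : 4.64.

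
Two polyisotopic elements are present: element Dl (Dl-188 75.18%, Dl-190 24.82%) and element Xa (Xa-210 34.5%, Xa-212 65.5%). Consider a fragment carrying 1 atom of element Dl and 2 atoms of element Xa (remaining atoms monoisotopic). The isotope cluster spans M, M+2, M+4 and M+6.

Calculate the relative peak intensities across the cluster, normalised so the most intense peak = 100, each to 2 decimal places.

Element Dl pattern (n=1): 0.7518 : 0.2482
Element Xa pattern (n=2): 0.119025 : 0.45195 : 0.429025
Convolve the two distributions (both contribute in 2-u steps):
  M: 0.7518×0.119025 = 0.089483
  M+2: 0.7518×0.45195 + 0.2482×0.119025 = 0.369318
  M+4: 0.7518×0.429025 + 0.2482×0.45195 = 0.434715
  M+6: 0.2482×0.429025 = 0.106484
Scale to base peak (0.434715) = 100: 20.58 : 84.96 : 100.00 : 24.50

20.58 : 84.96 : 100.00 : 24.50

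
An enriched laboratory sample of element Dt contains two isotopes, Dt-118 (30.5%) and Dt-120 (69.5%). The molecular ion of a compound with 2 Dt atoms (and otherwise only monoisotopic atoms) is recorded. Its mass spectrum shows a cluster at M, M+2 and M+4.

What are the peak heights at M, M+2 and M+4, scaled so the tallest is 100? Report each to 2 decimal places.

19.26 : 87.77 : 100.00

Each Dt atom is independently Dt-118 (p = 0.305) or Dt-120 (q = 0.695); the cluster is the binomial expansion (p + q)^2.
P(M) = 0.305^2 = 0.093025
P(M+2) = 2 × 0.305^1 × 0.695^1 = 0.423950
P(M+4) = 0.695^2 = 0.483025
The M+4 peak is largest (0.483025); scaling to 100 gives 19.26 : 87.77 : 100.00.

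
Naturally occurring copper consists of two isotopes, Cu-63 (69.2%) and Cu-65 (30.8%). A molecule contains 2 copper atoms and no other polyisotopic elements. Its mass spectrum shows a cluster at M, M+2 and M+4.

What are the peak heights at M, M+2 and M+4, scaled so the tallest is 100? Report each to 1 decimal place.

100.0 : 89.0 : 19.8

Expanding (0.692 + 0.308)^2:
P(M) = 0.692^2 = 0.478864
P(M+2) = 2 × 0.692^1 × 0.308^1 = 0.426272
P(M+4) = 0.308^2 = 0.094864
The M peak is largest (0.478864); scaling to 100 gives 100.0 : 89.0 : 19.8.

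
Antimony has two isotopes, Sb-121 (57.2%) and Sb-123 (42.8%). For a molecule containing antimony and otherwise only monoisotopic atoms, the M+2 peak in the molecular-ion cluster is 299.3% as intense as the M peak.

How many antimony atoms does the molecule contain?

With n Sb atoms, P(M+2)/P(M) = C(n,1)·p^(n−1)q / p^n = n·q/p = n · 0.428/0.572.
n = 2.993 × 0.572/0.428 = 4.00 ≈ 4

4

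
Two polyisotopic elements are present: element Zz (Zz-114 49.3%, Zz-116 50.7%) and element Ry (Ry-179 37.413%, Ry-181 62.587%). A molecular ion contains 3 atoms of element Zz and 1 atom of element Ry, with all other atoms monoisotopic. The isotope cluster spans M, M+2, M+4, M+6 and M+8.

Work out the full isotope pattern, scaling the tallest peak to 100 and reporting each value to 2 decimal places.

Element Zz pattern (n=3): 0.11982316 : 0.36967753 : 0.38017547 : 0.13032384
Element Ry pattern (n=1): 0.37413 : 0.62587
Convolve the two distributions (both contribute in 2-u steps):
  M: 0.11982316×0.37413 = 0.044829
  M+2: 0.11982316×0.62587 + 0.36967753×0.37413 = 0.213301
  M+4: 0.36967753×0.62587 + 0.38017547×0.37413 = 0.373605
  M+6: 0.38017547×0.62587 + 0.13032384×0.37413 = 0.286698
  M+8: 0.13032384×0.62587 = 0.081566
Scale to base peak (0.373605) = 100: 12.00 : 57.09 : 100.00 : 76.74 : 21.83

12.00 : 57.09 : 100.00 : 76.74 : 21.83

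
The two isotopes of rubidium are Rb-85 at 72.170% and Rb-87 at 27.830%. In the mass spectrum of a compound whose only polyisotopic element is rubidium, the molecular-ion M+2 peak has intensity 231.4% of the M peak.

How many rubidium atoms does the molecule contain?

For n independent Rb atoms, I(M+2)/I(M) = n · (abundance Rb-87) / (abundance Rb-85) = n · 0.27830/0.72170.
n = 2.314 × 0.72170/0.27830 = 6.00 ≈ 6

6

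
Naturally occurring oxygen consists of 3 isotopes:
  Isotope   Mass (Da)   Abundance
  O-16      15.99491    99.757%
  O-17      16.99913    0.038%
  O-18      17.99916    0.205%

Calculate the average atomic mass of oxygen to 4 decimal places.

Average mass = Σ (abundance × isotope mass) = 0.99757 × 15.99491 + 0.00038 × 16.99913 + 0.00205 × 17.99916
= 15.956042 + 0.006460 + 0.036898 = 15.999400 Da

15.9994 Da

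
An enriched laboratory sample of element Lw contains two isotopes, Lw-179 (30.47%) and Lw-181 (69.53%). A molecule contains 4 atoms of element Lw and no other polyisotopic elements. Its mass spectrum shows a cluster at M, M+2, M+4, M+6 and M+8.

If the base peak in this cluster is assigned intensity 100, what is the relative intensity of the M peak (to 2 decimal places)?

2.10

Term probabilities: M 0.0086, M+2 0.0787, M+4 0.2693, M+6 0.4097, M+8 0.2337. Base peak = M+6.
P(M+6) = C(4,3) × 0.3047^1 × 0.6953^3 = 4 × 0.3047 × 0.33613729 = 0.409684 (base)
P(M) = C(4,0) × 0.3047^4 × 0.6953^0 = 1 × 0.00861965 × 1.0000 = 0.008620
Relative intensity = 0.008620 / 0.409684 × 100 = 2.10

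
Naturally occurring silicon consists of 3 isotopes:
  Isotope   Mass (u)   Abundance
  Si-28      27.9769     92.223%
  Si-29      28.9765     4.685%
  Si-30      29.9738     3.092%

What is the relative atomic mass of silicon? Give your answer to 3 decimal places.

28.085 u

Ar = Σ fᵢ·mᵢ = 0.92223 × 27.9769 + 0.04685 × 28.9765 + 0.03092 × 29.9738
= 25.80114 + 1.35755 + 0.92679 = 28.08548 u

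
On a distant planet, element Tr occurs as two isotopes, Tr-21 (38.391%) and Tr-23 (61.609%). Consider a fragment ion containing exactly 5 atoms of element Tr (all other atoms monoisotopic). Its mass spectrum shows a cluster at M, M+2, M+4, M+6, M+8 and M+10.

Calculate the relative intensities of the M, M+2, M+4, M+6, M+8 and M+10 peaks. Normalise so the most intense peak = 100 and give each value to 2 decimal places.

2.42 : 19.42 : 62.31 : 100.00 : 80.24 : 25.75

The 5 Tr atoms are independent, so intensities follow the terms of (0.38391 + 0.61609)^5.
P(M) = 0.38391^5 = 0.008340
P(M+2) = 5 × 0.38391^4 × 0.61609^1 = 0.066916
P(M+4) = 10 × 0.38391^3 × 0.61609^2 = 0.214771
P(M+6) = 10 × 0.38391^2 × 0.61609^3 = 0.344660
P(M+8) = 5 × 0.38391^1 × 0.61609^4 = 0.276552
P(M+10) = 0.61609^5 = 0.088761
The M+6 peak is largest (0.344660); scaling to 100 gives 2.42 : 19.42 : 62.31 : 100.00 : 80.24 : 25.75.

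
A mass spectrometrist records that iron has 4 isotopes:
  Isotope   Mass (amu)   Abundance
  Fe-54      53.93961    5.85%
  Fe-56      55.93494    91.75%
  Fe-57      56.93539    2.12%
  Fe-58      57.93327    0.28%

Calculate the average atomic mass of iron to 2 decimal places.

55.85 amu

Ar = Σ fᵢ·mᵢ = 0.0585 × 53.93961 + 0.9175 × 55.93494 + 0.0212 × 56.93539 + 0.0028 × 57.93327
= 3.155467 + 51.320307 + 1.207030 + 0.162213 = 55.845017 amu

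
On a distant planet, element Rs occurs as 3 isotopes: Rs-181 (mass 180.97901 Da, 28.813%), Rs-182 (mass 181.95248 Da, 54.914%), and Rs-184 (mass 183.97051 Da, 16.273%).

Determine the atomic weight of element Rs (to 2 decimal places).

The abundance-weighted mean is 0.28813 × 180.97901 + 0.54914 × 181.95248 + 0.16273 × 183.97051
= 52.145482 + 99.917385 + 29.937521 = 182.000388 Da

182.00 Da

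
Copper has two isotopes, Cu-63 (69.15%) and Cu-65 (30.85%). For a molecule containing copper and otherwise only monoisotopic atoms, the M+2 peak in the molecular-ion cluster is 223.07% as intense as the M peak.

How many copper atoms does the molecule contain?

With n Cu atoms, P(M+2)/P(M) = C(n,1)·p^(n−1)q / p^n = n·q/p = n · 0.3085/0.6915.
n = 2.2307 × 0.6915/0.3085 = 5.00 ≈ 5

5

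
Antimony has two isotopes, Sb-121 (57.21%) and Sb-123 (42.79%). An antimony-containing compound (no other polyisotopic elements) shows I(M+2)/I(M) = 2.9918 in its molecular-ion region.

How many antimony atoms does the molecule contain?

4

The M+2/M ratio from n Sb atoms is n · q/p = n · 0.4279/0.5721.
n = 2.9918 × 0.5721/0.4279 = 4.00 ≈ 4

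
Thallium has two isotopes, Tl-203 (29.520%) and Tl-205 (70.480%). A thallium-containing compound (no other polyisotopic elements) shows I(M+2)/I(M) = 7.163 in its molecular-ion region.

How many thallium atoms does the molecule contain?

3

The M+2/M ratio from n Tl atoms is n · q/p = n · 0.70480/0.29520.
n = 7.163 × 0.29520/0.70480 = 3.00 ≈ 3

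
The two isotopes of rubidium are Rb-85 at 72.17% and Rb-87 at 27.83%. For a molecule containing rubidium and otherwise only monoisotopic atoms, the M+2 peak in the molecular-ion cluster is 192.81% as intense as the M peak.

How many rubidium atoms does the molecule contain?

5

For n independent Rb atoms, I(M+2)/I(M) = n · (abundance Rb-87) / (abundance Rb-85) = n · 0.2783/0.7217.
n = 1.9281 × 0.7217/0.2783 = 5.00 ≈ 5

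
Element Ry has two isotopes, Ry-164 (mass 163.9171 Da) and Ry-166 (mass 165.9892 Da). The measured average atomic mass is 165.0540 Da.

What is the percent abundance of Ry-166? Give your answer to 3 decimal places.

With x = fraction of Ry-164 (so Ry-166 is 1 − x):
163.9171·x + 165.9892·(1 − x) = 165.0540
(163.9171 − 165.9892)·x = 165.0540 − 165.9892
x = -0.9352 / -2.0721 = 0.45133 → 45.133% Ry-164, 54.867% Ry-166.

54.867%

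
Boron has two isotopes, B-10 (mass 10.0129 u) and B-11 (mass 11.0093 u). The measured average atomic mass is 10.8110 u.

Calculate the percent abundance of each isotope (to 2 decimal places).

B-10: 19.90%, B-11: 80.10%

Writing the weighted mean with unknown fraction x of B-10:
10.0129·x + 11.0093·(1 − x) = 10.8110
(10.0129 − 11.0093)·x = 10.8110 − 11.0093
x = -0.1983 / -0.9964 = 0.19902 → 19.90% B-10, 80.10% B-11.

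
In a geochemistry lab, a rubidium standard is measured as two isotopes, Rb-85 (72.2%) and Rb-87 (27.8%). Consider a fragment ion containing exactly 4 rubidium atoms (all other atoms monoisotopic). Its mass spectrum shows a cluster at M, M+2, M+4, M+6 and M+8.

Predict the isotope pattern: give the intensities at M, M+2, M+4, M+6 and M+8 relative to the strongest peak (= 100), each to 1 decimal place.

Expanding (0.722 + 0.278)^4:
P(M) = 0.722^4 = 0.271737
P(M+2) = 4 × 0.722^3 × 0.278^1 = 0.418520
P(M+4) = 6 × 0.722^2 × 0.278^2 = 0.241721
P(M+6) = 4 × 0.722^1 × 0.278^3 = 0.062049
P(M+8) = 0.278^4 = 0.005973
The M+2 peak is largest (0.418520); scaling to 100 gives 64.9 : 100.0 : 57.8 : 14.8 : 1.4.

64.9 : 100.0 : 57.8 : 14.8 : 1.4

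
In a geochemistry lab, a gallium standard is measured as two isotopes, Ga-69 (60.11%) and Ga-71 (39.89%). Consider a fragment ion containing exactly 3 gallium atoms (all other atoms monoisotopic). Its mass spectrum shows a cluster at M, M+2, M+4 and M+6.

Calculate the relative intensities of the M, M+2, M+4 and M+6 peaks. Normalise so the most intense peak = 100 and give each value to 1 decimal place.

50.2 : 100.0 : 66.4 : 14.7

Expanding (0.6011 + 0.3989)^3:
P(M) = 0.6011^3 = 0.217190
P(M+2) = 3 × 0.6011^2 × 0.3989^1 = 0.432393
P(M+4) = 3 × 0.6011^1 × 0.3989^2 = 0.286943
P(M+6) = 0.3989^3 = 0.063473
The M+2 peak is largest (0.432393); scaling to 100 gives 50.2 : 100.0 : 66.4 : 14.7.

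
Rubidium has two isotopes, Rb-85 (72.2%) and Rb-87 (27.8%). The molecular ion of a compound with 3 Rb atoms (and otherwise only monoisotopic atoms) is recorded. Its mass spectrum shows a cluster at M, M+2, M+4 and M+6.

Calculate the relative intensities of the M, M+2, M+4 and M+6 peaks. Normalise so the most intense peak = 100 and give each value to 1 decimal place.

86.6 : 100.0 : 38.5 : 4.9

Expanding (0.722 + 0.278)^3:
P(M) = 0.722^3 = 0.376367
P(M+2) = 3 × 0.722^2 × 0.278^1 = 0.434751
P(M+4) = 3 × 0.722^1 × 0.278^2 = 0.167397
P(M+6) = 0.278^3 = 0.021485
The M+2 peak is largest (0.434751); scaling to 100 gives 86.6 : 100.0 : 38.5 : 4.9.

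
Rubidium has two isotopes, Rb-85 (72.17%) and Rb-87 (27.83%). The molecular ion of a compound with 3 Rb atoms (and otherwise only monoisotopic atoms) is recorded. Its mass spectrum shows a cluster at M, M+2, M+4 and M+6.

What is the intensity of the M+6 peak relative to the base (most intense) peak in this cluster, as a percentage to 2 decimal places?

4.96%

Term probabilities: M 0.3759, M+2 0.4349, M+4 0.1677, M+6 0.0216. Base peak = M+2.
P(M+2) = C(3,1) × 0.7217^2 × 0.2783^1 = 3 × 0.52085089 × 0.2783 = 0.434858 (base)
P(M+6) = C(3,3) × 0.7217^0 × 0.2783^3 = 1 × 1.0000 × 0.02155458 = 0.021555
Relative intensity = 0.021555 / 0.434858 × 100 = 4.96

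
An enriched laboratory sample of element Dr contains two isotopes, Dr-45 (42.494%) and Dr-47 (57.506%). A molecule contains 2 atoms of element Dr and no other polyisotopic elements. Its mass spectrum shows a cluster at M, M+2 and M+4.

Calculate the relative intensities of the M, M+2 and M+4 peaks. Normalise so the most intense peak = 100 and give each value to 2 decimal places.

The 2 Dr atoms are independent, so intensities follow the terms of (0.42494 + 0.57506)^2.
P(M) = 0.42494^2 = 0.180574
P(M+2) = 2 × 0.42494^1 × 0.57506^1 = 0.488732
P(M+4) = 0.57506^2 = 0.330694
The M+2 peak is largest (0.488732); scaling to 100 gives 36.95 : 100.00 : 67.66.

36.95 : 100.00 : 67.66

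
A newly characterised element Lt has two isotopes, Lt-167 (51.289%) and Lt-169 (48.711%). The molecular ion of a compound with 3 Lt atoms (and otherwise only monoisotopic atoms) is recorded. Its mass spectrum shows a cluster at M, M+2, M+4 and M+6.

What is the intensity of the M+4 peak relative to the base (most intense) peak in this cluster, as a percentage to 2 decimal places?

Term probabilities: M 0.1349, M+2 0.3844, M+4 0.3651, M+6 0.1156. Base peak = M+2.
P(M+2) = C(3,1) × 0.51289^2 × 0.48711^1 = 3 × 0.26305615 × 0.48711 = 0.384412 (base)
P(M+4) = C(3,2) × 0.51289^1 × 0.48711^2 = 3 × 0.51289 × 0.23727615 = 0.365090
Relative intensity = 0.365090 / 0.384412 × 100 = 94.97

94.97%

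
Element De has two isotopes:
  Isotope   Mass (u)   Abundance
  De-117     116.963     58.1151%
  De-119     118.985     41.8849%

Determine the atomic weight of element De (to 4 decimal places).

The abundance-weighted mean is 0.581151 × 116.963 + 0.418849 × 118.985
= 67.97316 + 49.83675 = 117.80991 u

117.8099 u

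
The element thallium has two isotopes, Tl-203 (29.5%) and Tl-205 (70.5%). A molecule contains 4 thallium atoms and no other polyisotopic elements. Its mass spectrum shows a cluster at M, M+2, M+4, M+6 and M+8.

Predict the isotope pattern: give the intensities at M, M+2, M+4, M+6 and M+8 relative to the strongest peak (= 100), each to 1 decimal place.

1.8 : 17.5 : 62.8 : 100.0 : 59.7

Each Tl atom is independently Tl-203 (p = 0.295) or Tl-205 (q = 0.705); the cluster is the binomial expansion (p + q)^4.
P(M) = 0.295^4 = 0.007573
P(M+2) = 4 × 0.295^3 × 0.705^1 = 0.072396
P(M+4) = 6 × 0.295^2 × 0.705^2 = 0.259522
P(M+6) = 4 × 0.295^1 × 0.705^3 = 0.413475
P(M+8) = 0.705^4 = 0.247034
The M+6 peak is largest (0.413475); scaling to 100 gives 1.8 : 17.5 : 62.8 : 100.0 : 59.7.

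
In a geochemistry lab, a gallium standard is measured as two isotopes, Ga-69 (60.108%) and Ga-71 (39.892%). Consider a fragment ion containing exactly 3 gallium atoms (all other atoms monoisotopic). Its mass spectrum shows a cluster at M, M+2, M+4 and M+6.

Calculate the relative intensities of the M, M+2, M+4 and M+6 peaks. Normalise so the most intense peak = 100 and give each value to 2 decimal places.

50.23 : 100.00 : 66.37 : 14.68

Expanding (0.60108 + 0.39892)^3:
P(M) = 0.60108^3 = 0.217169
P(M+2) = 3 × 0.60108^2 × 0.39892^1 = 0.432386
P(M+4) = 3 × 0.60108^1 × 0.39892^2 = 0.286963
P(M+6) = 0.39892^3 = 0.063483
The M+2 peak is largest (0.432386); scaling to 100 gives 50.23 : 100.00 : 66.37 : 14.68.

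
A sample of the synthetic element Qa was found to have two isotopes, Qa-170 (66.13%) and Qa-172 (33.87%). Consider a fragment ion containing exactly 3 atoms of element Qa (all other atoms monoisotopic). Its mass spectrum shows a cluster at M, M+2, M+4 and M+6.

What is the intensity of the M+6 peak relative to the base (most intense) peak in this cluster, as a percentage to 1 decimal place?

Binomial terms of (0.6613 + 0.3387)^3: M 0.2892, M+2 0.4444, M+4 0.2276, M+6 0.0389 → M+2 is the base peak.
P(M+2) = C(3,1) × 0.6613^2 × 0.3387^1 = 3 × 0.43731769 × 0.3387 = 0.444359 (base)
P(M+6) = C(3,3) × 0.6613^0 × 0.3387^3 = 1 × 1.0000 × 0.03885488 = 0.038855
Relative intensity = 0.038855 / 0.444359 × 100 = 8.7

8.7%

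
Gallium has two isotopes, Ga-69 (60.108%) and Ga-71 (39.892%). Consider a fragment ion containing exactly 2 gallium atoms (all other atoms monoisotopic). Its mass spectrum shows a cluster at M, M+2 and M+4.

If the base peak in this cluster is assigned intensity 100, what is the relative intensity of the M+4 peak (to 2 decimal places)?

(0.60108 + 0.39892)^2 gives M 0.3613, M+2 0.4796, M+4 0.1591; the largest is M+2.
P(M+2) = C(2,1) × 0.60108^1 × 0.39892^1 = 2 × 0.60108 × 0.39892 = 0.479566 (base)
P(M+4) = C(2,2) × 0.60108^0 × 0.39892^2 = 1 × 1.0000 × 0.15913717 = 0.159137
Relative intensity = 0.159137 / 0.479566 × 100 = 33.18

33.18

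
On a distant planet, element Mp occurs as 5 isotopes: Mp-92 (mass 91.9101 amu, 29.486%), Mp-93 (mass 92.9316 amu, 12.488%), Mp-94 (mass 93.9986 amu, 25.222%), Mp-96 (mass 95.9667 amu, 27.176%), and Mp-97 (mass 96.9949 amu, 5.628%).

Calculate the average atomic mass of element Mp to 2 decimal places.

Ar = Σ fᵢ·mᵢ = 0.29486 × 91.9101 + 0.12488 × 92.9316 + 0.25222 × 93.9986 + 0.27176 × 95.9667 + 0.05628 × 96.9949
= 27.10061 + 11.60530 + 23.70833 + 26.07991 + 5.45887 = 93.95302 amu

93.95 amu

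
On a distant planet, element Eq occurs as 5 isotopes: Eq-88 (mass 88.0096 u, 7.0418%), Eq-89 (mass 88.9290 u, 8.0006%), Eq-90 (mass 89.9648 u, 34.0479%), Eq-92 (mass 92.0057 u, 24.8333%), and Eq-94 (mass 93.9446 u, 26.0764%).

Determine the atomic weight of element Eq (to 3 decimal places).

91.289 u

Average mass = Σ (abundance × isotope mass) = 0.070418 × 88.0096 + 0.080006 × 88.9290 + 0.340479 × 89.9648 + 0.248333 × 92.0057 + 0.260764 × 93.9446
= 6.19746 + 7.11485 + 30.63113 + 22.84805 + 24.49737 = 91.28886 u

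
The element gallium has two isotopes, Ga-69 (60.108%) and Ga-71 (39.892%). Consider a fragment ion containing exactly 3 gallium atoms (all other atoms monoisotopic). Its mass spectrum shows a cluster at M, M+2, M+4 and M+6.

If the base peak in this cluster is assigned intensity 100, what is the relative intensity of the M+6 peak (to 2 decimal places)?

14.68

Term probabilities: M 0.2172, M+2 0.4324, M+4 0.2870, M+6 0.0635. Base peak = M+2.
P(M+2) = C(3,1) × 0.60108^2 × 0.39892^1 = 3 × 0.36129717 × 0.39892 = 0.432386 (base)
P(M+6) = C(3,3) × 0.60108^0 × 0.39892^3 = 1 × 1.0000 × 0.063483 = 0.063483
Relative intensity = 0.063483 / 0.432386 × 100 = 14.68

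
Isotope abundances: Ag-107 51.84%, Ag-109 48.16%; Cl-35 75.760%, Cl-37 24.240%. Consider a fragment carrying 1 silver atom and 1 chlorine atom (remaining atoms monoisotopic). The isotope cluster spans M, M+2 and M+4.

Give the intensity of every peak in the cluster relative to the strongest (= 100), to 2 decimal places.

Silver pattern (n=1): 0.5184 : 0.4816
Chlorine pattern (n=1): 0.7576 : 0.2424
Convolve the two distributions (both contribute in 2-u steps):
  M: 0.5184×0.7576 = 0.392740
  M+2: 0.5184×0.2424 + 0.4816×0.7576 = 0.490520
  M+4: 0.4816×0.2424 = 0.116740
Scale to base peak (0.490520) = 100: 80.07 : 100.00 : 23.80

80.07 : 100.00 : 23.80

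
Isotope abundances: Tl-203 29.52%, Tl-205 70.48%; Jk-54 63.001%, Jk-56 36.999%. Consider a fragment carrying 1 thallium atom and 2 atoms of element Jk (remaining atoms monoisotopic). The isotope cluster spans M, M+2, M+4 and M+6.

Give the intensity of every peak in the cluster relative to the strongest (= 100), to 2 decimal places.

Thallium pattern (n=1): 0.2952 : 0.7048
Element Jk pattern (n=2): 0.3969126 : 0.4661948 : 0.1368926
Convolve the two distributions (both contribute in 2-u steps):
  M: 0.2952×0.3969126 = 0.117169
  M+2: 0.2952×0.4661948 + 0.7048×0.3969126 = 0.417365
  M+4: 0.2952×0.1368926 + 0.7048×0.4661948 = 0.368985
  M+6: 0.7048×0.1368926 = 0.096482
Scale to base peak (0.417365) = 100: 28.07 : 100.00 : 88.41 : 23.12

28.07 : 100.00 : 88.41 : 23.12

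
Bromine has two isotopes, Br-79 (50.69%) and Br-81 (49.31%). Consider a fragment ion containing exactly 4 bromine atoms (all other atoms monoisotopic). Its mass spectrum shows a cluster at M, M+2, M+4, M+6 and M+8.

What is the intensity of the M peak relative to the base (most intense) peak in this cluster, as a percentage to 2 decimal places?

17.61%

Binomial terms of (0.5069 + 0.4931)^4: M 0.0660, M+2 0.2569, M+4 0.3749, M+6 0.2431, M+8 0.0591 → M+4 is the base peak.
P(M+4) = C(4,2) × 0.5069^2 × 0.4931^2 = 6 × 0.25694761 × 0.24314761 = 0.374857 (base)
P(M) = C(4,0) × 0.5069^4 × 0.4931^0 = 1 × 0.06602207 × 1.0000 = 0.066022
Relative intensity = 0.066022 / 0.374857 × 100 = 17.61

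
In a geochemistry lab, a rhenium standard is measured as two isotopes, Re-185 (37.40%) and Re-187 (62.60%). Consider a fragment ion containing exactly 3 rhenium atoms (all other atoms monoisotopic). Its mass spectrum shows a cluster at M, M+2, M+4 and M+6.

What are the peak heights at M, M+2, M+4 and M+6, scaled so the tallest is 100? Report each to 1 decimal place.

11.9 : 59.7 : 100.0 : 55.8

The 3 Re atoms are independent, so intensities follow the terms of (0.3740 + 0.6260)^3.
P(M) = 0.3740^3 = 0.052314
P(M+2) = 3 × 0.3740^2 × 0.6260^1 = 0.262687
P(M+4) = 3 × 0.3740^1 × 0.6260^2 = 0.439685
P(M+6) = 0.6260^3 = 0.245314
The M+4 peak is largest (0.439685); scaling to 100 gives 11.9 : 59.7 : 100.0 : 55.8.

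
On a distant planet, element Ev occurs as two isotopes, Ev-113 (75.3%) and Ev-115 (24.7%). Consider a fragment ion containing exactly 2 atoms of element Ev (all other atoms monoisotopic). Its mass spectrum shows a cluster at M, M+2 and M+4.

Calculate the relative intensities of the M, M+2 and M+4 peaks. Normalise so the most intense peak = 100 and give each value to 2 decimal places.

100.00 : 65.60 : 10.76

Expanding (0.753 + 0.247)^2:
P(M) = 0.753^2 = 0.567009
P(M+2) = 2 × 0.753^1 × 0.247^1 = 0.371982
P(M+4) = 0.247^2 = 0.061009
The M peak is largest (0.567009); scaling to 100 gives 100.00 : 65.60 : 10.76.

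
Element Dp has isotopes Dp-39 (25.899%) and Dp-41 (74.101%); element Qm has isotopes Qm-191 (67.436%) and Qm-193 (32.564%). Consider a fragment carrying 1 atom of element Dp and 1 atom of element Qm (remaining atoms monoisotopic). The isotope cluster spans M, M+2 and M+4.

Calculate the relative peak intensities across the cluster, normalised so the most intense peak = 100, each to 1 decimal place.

Element Dp pattern (n=1): 0.25899 : 0.74101
Element Qm pattern (n=1): 0.67436 : 0.32564
Convolve the two distributions (both contribute in 2-u steps):
  M: 0.25899×0.67436 = 0.174652
  M+2: 0.25899×0.32564 + 0.74101×0.67436 = 0.584045
  M+4: 0.74101×0.32564 = 0.241302
Scale to base peak (0.584045) = 100: 29.9 : 100.0 : 41.3

29.9 : 100.0 : 41.3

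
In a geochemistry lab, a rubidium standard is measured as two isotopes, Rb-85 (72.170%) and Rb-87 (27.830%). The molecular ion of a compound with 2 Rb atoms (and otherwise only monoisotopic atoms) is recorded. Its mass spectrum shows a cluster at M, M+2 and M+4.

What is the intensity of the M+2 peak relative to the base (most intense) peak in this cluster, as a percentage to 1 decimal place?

77.1%

Binomial terms of (0.72170 + 0.27830)^2: M 0.5209, M+2 0.4017, M+4 0.0775 → M is the base peak.
P(M) = C(2,0) × 0.72170^2 × 0.27830^0 = 1 × 0.52085089 × 1.0000 = 0.520851 (base)
P(M+2) = C(2,1) × 0.72170^1 × 0.27830^1 = 2 × 0.7217 × 0.2783 = 0.401698
Relative intensity = 0.401698 / 0.520851 × 100 = 77.1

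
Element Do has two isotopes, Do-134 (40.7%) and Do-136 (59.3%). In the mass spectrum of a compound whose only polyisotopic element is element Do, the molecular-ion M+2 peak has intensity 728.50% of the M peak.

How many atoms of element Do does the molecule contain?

The M+2/M ratio from n Do atoms is n · q/p = n · 0.593/0.407.
n = 7.2850 × 0.407/0.593 = 5.00 ≈ 5

5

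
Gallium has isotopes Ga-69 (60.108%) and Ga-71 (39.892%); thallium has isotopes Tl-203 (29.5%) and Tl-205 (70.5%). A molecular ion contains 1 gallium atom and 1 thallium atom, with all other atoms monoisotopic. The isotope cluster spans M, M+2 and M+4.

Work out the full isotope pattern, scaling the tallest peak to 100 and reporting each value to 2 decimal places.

32.75 : 100.00 : 51.94

Gallium pattern (n=1): 0.60108 : 0.39892
Thallium pattern (n=1): 0.2950 : 0.7050
Convolve the two distributions (both contribute in 2-u steps):
  M: 0.60108×0.2950 = 0.177319
  M+2: 0.60108×0.7050 + 0.39892×0.2950 = 0.541443
  M+4: 0.39892×0.7050 = 0.281239
Scale to base peak (0.541443) = 100: 32.75 : 100.00 : 51.94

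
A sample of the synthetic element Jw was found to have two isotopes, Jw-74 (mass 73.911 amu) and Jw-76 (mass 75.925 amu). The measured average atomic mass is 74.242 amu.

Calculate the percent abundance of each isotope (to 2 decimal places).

With x = fraction of Jw-74 (so Jw-76 is 1 − x):
73.911·x + 75.925·(1 − x) = 74.242
(73.911 − 75.925)·x = 74.242 − 75.925
x = -1.683 / -2.014 = 0.83565 → 83.57% Jw-74, 16.43% Jw-76.

Jw-74: 83.57%, Jw-76: 16.43%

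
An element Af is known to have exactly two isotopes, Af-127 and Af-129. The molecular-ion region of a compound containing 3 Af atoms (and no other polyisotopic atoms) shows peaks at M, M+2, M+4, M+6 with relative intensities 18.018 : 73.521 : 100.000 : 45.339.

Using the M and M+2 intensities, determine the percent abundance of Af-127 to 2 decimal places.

42.37%

Write p for the Af-127 fraction. I(M+2)/I(M) = [C(3,1)·p^2·(1−p)] / p^3 = 3·(1−p)/p = 73.521/18.018 = 4.0804
(1−p)/p = 4.0804/3 = 1.3601  ⇒  p = 1/(1 + 1.3601) = 0.4237
Af-127: 42.37%, Af-129: 57.63%.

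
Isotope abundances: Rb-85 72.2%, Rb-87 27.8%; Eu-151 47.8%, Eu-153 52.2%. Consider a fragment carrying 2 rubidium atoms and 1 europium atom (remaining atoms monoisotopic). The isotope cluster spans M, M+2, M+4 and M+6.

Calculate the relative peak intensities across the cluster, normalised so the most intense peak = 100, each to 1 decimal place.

53.7 : 100.0 : 53.1 : 8.7

Rubidium pattern (n=2): 0.521284 : 0.401432 : 0.077284
Europium pattern (n=1): 0.4780 : 0.5220
Convolve the two distributions (both contribute in 2-u steps):
  M: 0.521284×0.4780 = 0.249174
  M+2: 0.521284×0.5220 + 0.401432×0.4780 = 0.463995
  M+4: 0.401432×0.5220 + 0.077284×0.4780 = 0.246489
  M+6: 0.077284×0.5220 = 0.040342
Scale to base peak (0.463995) = 100: 53.7 : 100.0 : 53.1 : 8.7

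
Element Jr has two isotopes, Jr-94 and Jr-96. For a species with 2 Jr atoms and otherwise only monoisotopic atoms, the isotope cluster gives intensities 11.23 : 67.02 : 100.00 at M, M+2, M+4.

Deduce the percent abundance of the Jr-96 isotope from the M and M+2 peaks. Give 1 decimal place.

74.9%

If p is the fraction of Jr that is Jr-94, then I(M+2)/I(M) = [C(2,1)·p^1·(1−p)] / p^2 = 2·(1−p)/p = 67.02/11.23 = 5.9679
(1−p)/p = 5.9679/2 = 2.9840  ⇒  p = 1/(1 + 2.9840) = 0.2510
Jr-94: 25.1%, Jr-96: 74.9%.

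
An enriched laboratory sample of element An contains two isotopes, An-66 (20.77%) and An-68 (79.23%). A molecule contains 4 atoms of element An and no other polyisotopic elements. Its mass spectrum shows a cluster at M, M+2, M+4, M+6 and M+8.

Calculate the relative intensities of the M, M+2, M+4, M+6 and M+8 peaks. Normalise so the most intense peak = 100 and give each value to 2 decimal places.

The 4 An atoms are independent, so intensities follow the terms of (0.2077 + 0.7923)^4.
P(M) = 0.2077^4 = 0.001861
P(M+2) = 4 × 0.2077^3 × 0.7923^1 = 0.028396
P(M+4) = 6 × 0.2077^2 × 0.7923^2 = 0.162481
P(M+6) = 4 × 0.2077^1 × 0.7923^3 = 0.413205
P(M+8) = 0.7923^4 = 0.394057
The M+6 peak is largest (0.413205); scaling to 100 gives 0.45 : 6.87 : 39.32 : 100.00 : 95.37.

0.45 : 6.87 : 39.32 : 100.00 : 95.37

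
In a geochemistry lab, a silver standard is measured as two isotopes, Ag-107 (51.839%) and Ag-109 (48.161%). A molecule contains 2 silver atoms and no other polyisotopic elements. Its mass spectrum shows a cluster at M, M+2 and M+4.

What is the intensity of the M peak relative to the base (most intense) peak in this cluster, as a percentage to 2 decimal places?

53.82%

(0.51839 + 0.48161)^2 gives M 0.2687, M+2 0.4993, M+4 0.2319; the largest is M+2.
P(M+2) = C(2,1) × 0.51839^1 × 0.48161^1 = 2 × 0.51839 × 0.48161 = 0.499324 (base)
P(M) = C(2,0) × 0.51839^2 × 0.48161^0 = 1 × 0.26872819 × 1.0000 = 0.268728
Relative intensity = 0.268728 / 0.499324 × 100 = 53.82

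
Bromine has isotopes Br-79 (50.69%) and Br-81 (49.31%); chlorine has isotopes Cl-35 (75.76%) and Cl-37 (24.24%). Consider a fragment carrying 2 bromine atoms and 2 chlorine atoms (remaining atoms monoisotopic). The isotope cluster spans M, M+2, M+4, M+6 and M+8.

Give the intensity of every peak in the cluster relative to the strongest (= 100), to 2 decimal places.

Bromine pattern (n=2): 0.25694761 : 0.49990478 : 0.24314761
Chlorine pattern (n=2): 0.57395776 : 0.36728448 : 0.05875776
Convolve the two distributions (both contribute in 2-u steps):
  M: 0.25694761×0.57395776 = 0.147477
  M+2: 0.25694761×0.36728448 + 0.49990478×0.57395776 = 0.381297
  M+4: 0.25694761×0.05875776 + 0.49990478×0.36728448 + 0.24314761×0.57395776 = 0.338261
  M+6: 0.49990478×0.05875776 + 0.24314761×0.36728448 = 0.118678
  M+8: 0.24314761×0.05875776 = 0.014287
Scale to base peak (0.381297) = 100: 38.68 : 100.00 : 88.71 : 31.12 : 3.75

38.68 : 100.00 : 88.71 : 31.12 : 3.75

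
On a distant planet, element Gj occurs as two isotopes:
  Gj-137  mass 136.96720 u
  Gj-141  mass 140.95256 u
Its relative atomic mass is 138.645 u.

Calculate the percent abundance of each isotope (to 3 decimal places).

Gj-137: 57.901%, Gj-141: 42.099%

Let x be the fractional abundance of Gj-137; then Gj-141 has abundance 1 − x.
136.96720·x + 140.95256·(1 − x) = 138.645
(136.96720 − 140.95256)·x = 138.645 − 140.95256
x = -2.30756 / -3.98536 = 0.57901 → 57.901% Gj-137, 42.099% Gj-141.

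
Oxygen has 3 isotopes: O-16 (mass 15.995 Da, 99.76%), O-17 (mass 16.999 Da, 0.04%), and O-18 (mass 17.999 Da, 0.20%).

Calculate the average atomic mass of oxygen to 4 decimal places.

Ar = Σ fᵢ·mᵢ = 0.9976 × 15.995 + 0.0004 × 16.999 + 0.0020 × 17.999
= 15.95661 + 0.00680 + 0.03600 = 15.99941 Da

15.9994 Da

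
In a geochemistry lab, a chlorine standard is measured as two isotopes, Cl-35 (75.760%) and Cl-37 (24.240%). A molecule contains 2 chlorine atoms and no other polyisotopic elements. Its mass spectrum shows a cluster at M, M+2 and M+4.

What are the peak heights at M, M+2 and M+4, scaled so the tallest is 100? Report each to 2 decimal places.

Expanding (0.75760 + 0.24240)^2:
P(M) = 0.75760^2 = 0.573958
P(M+2) = 2 × 0.75760^1 × 0.24240^1 = 0.367284
P(M+4) = 0.24240^2 = 0.058758
The M peak is largest (0.573958); scaling to 100 gives 100.00 : 63.99 : 10.24.

100.00 : 63.99 : 10.24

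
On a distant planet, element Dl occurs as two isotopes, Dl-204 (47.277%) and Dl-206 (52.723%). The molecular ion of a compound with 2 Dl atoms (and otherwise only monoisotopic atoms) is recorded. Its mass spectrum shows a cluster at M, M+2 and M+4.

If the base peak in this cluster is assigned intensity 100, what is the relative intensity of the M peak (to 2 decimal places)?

44.84

Term probabilities: M 0.2235, M+2 0.4985, M+4 0.2780. Base peak = M+2.
P(M+2) = C(2,1) × 0.47277^1 × 0.52723^1 = 2 × 0.47277 × 0.52723 = 0.498517 (base)
P(M) = C(2,0) × 0.47277^2 × 0.52723^0 = 1 × 0.22351147 × 1.0000 = 0.223511
Relative intensity = 0.223511 / 0.498517 × 100 = 44.84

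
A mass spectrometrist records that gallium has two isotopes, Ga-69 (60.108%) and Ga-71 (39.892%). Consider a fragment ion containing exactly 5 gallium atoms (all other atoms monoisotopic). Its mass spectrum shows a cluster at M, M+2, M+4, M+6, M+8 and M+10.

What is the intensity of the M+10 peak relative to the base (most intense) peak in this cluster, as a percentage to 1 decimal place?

2.9%

(0.60108 + 0.39892)^5 gives M 0.0785, M+2 0.2604, M+4 0.3456, M+6 0.2294, M+8 0.0761, M+10 0.0101; the largest is M+4.
P(M+4) = C(5,2) × 0.60108^3 × 0.39892^2 = 10 × 0.2171685 × 0.15913717 = 0.345596 (base)
P(M+10) = C(5,5) × 0.60108^0 × 0.39892^5 = 1 × 1.0000 × 0.0101025 = 0.010103
Relative intensity = 0.010103 / 0.345596 × 100 = 2.9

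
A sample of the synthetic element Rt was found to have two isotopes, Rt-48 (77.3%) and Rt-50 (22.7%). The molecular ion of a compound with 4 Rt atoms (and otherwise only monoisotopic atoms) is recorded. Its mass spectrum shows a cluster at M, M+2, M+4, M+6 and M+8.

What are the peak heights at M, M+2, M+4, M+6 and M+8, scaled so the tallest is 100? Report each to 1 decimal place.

85.1 : 100.0 : 44.0 : 8.6 : 0.6

The 4 Rt atoms are independent, so intensities follow the terms of (0.773 + 0.227)^4.
P(M) = 0.773^4 = 0.357041
P(M+2) = 4 × 0.773^3 × 0.227^1 = 0.419396
P(M+4) = 6 × 0.773^2 × 0.227^2 = 0.184740
P(M+6) = 4 × 0.773^1 × 0.227^3 = 0.036167
P(M+8) = 0.227^4 = 0.002655
The M+2 peak is largest (0.419396); scaling to 100 gives 85.1 : 100.0 : 44.0 : 8.6 : 0.6.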